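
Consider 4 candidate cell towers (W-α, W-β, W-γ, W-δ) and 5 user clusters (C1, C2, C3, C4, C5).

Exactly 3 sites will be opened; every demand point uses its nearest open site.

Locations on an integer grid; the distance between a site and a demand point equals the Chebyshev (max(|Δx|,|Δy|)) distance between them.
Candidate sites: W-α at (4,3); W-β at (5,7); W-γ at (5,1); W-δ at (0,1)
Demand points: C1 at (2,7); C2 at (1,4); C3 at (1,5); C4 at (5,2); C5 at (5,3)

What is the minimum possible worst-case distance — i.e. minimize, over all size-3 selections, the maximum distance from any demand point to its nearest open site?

Open {W-α, W-β, W-γ}.
  Farthest demand point is C1 at distance 3 (to W-β); all others are ≤ 3.
With {W-α, W-β, W-δ} the worst case is 3.
With {W-α, W-γ, W-δ} the worst case is 4.
No size-3 selection achieves below 3.

3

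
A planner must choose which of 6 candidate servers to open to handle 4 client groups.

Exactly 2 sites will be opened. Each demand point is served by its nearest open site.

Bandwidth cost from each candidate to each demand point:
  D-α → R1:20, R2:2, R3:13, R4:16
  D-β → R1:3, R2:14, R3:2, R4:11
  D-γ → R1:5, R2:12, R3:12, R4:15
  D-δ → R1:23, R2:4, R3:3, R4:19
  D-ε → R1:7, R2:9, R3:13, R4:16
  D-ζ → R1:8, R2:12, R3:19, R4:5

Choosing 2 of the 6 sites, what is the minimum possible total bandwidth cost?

Open {D-α, D-β}.
  R1→D-β 3, R2→D-α 2, R3→D-β 2, R4→D-β 11  ⇒ total 18.
Compare {D-β, D-δ}: total 20.
Compare {D-δ, D-ζ}: total 20.
No size-2 selection does better; minimum is 18.

18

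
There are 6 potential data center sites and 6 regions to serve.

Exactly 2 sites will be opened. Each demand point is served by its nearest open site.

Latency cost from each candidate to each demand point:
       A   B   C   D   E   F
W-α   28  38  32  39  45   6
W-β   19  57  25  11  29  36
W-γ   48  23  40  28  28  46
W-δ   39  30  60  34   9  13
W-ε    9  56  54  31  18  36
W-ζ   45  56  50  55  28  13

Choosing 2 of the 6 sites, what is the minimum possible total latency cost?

107

Open {W-β, W-δ}.
  A→W-β 19, B→W-δ 30, C→W-β 25, D→W-β 11, E→W-δ 9, F→W-δ 13  ⇒ total 107.
Compare {W-α, W-β}: total 128.
Compare {W-α, W-ε}: total 134.
No size-2 selection does better; minimum is 107.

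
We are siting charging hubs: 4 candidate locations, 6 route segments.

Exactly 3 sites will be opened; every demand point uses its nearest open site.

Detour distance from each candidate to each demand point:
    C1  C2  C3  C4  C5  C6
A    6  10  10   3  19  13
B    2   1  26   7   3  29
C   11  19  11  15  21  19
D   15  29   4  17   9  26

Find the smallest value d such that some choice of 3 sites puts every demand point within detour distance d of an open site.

13

Open {A, B, C}.
  Farthest demand point is C6 at detour distance 13 (to A); all others are ≤ 13.
With {A, B, D} the worst case is 13.
With {A, C, D} the worst case is 13.
No size-3 selection achieves below 13.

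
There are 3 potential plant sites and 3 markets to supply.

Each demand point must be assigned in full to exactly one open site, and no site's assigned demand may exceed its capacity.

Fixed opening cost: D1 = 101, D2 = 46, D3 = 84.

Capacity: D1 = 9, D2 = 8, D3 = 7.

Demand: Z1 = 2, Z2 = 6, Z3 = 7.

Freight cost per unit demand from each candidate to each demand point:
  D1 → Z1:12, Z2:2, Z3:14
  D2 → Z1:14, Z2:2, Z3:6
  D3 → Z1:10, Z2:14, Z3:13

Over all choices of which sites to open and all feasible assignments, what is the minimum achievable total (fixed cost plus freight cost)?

Open {D1, D2}; cheapest assignment that respects the capacities:
  D1 (cap 9, load 8): Z1, Z2 — cost 2×12 + 6×2 = 36
  D2 (cap 8, load 7): Z3 — cost 7×6 = 42
  Shipping 78, fixed 147 → total 225.
  Any other capacity-feasible assignment to {D1, D2} ships for at least 78.
Compare {D2, D3}: its best feasible assignment gives total 261.
Compare {D1, D2, D3}: its best feasible assignment gives total 305.
Every other set of open sites that can feasibly serve all demand totals ≥ 261 even under its best assignment. Minimum: 225.

225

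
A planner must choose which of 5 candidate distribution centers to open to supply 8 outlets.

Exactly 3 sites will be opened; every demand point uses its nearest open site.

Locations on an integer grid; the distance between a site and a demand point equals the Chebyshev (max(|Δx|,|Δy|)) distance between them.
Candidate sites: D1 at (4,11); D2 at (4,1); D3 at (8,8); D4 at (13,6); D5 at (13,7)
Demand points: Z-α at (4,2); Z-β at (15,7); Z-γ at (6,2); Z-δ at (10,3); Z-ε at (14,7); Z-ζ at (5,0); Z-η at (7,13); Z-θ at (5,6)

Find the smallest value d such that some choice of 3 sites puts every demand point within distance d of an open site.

Open {D1, D2, D4}.
  Farthest demand point is Z-θ at distance 5 (to D1); all others are ≤ 5.
With {D1, D2, D5} the worst case is 5.
With {D2, D3, D4} the worst case is 5.
No size-3 selection achieves below 5.

5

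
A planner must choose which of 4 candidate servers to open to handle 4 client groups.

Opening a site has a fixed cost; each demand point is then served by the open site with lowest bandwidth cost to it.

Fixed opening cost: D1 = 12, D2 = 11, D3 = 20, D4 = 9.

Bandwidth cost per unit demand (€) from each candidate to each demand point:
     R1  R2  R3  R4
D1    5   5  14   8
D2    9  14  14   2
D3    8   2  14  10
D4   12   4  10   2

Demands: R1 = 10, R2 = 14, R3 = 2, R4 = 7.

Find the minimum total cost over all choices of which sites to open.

Open {D1, D3, D4}: assign each demand point to its cheapest open site.
  R1→D1 10×5=50, R2→D3 14×2=28, R3→D4 2×10=20, R4→D4 7×2=14
  bandwidth cost 112, fixed 41 → total 153.
Compare {D1, D4}: bandwidth cost 140 + fixed 21 = 161.
Compare {D1, D2, D3}: bandwidth cost 120 + fixed 43 = 163.
Compare {D1, D2, D3, D4}: bandwidth cost 112 + fixed 52 = 164.
All other subsets cost ≥ 161. Minimum total cost: 153.

153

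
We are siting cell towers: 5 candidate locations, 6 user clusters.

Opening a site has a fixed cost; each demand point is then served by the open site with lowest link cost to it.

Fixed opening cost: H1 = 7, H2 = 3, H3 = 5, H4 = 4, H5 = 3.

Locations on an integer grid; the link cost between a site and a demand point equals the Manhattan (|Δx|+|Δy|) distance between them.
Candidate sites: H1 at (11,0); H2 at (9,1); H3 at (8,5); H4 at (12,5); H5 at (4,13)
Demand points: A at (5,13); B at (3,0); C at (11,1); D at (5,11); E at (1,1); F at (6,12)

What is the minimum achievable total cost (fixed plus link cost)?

30

Open {H2, H5}: assign each demand point to its cheapest open site.
  A→H5 1, B→H2 7, C→H2 2, D→H5 3, E→H2 8, F→H5 3
  link cost 24, fixed 6 → total 30.
Compare {H2, H4, H5}: link cost 24 + fixed 10 = 34.
Compare {H2, H3, H5}: link cost 24 + fixed 11 = 35.
Compare {H1, H2, H5}: link cost 23 + fixed 13 = 36.
All other subsets cost ≥ 34. Minimum total cost: 30.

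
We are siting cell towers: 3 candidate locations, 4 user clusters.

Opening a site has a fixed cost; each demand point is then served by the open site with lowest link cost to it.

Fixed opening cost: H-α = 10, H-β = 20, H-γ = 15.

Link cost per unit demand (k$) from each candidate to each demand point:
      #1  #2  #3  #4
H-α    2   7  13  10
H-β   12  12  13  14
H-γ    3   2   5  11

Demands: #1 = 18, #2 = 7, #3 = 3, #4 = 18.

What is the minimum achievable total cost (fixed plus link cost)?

Open {H-α, H-γ}: assign each demand point to its cheapest open site.
  #1→H-α 18×2=36, #2→H-γ 7×2=14, #3→H-γ 3×5=15, #4→H-α 18×10=180
  link cost 245, fixed 25 → total 270.
Compare {H-α, H-β, H-γ}: link cost 245 + fixed 45 = 290.
Compare {H-γ}: link cost 281 + fixed 15 = 296.
Compare {H-α}: link cost 304 + fixed 10 = 314.
All other subsets cost ≥ 290. Minimum total cost: 270.

270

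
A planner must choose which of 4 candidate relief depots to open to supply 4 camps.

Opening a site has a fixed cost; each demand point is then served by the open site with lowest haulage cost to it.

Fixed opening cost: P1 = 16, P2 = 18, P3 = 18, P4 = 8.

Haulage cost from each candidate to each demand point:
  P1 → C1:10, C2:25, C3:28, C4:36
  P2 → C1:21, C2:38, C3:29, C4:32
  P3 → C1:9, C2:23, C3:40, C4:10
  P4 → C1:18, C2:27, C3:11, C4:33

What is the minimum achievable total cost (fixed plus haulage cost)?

79

Open {P3, P4}: assign each demand point to its cheapest open site.
  C1→P3 9, C2→P3 23, C3→P4 11, C4→P3 10
  haulage cost 53, fixed 26 → total 79.
Compare {P1, P3, P4}: haulage cost 53 + fixed 42 = 95.
Compare {P4}: haulage cost 89 + fixed 8 = 97.
Compare {P2, P3, P4}: haulage cost 53 + fixed 44 = 97.
All other subsets cost ≥ 95. Minimum total cost: 79.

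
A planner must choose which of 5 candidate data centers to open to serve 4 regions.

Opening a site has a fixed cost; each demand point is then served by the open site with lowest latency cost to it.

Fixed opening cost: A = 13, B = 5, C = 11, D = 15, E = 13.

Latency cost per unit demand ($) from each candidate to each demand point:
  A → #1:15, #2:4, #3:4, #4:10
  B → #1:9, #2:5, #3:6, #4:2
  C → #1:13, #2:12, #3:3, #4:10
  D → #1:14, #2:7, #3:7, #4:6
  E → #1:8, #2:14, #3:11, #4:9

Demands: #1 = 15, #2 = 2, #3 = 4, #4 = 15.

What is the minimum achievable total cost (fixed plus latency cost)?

Open {B, C, E}: assign each demand point to its cheapest open site.
  #1→E 15×8=120, #2→B 2×5=10, #3→C 4×3=12, #4→B 15×2=30
  latency cost 172, fixed 29 → total 201.
Compare {B, E}: latency cost 184 + fixed 18 = 202.
Compare {B, C}: latency cost 187 + fixed 16 = 203.
Compare {B}: latency cost 199 + fixed 5 = 204.
All other subsets cost ≥ 202. Minimum total cost: 201.

201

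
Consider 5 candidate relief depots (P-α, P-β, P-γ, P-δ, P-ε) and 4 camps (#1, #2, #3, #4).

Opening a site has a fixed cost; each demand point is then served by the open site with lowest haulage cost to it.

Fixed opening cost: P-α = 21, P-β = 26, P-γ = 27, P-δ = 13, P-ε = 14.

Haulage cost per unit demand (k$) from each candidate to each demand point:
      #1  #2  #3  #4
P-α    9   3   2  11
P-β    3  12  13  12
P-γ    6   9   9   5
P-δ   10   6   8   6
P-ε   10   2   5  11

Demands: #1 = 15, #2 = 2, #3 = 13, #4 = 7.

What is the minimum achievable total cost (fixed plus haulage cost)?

Open {P-α, P-β, P-δ}: assign each demand point to its cheapest open site.
  #1→P-β 15×3=45, #2→P-α 2×3=6, #3→P-α 13×2=26, #4→P-δ 7×6=42
  haulage cost 119, fixed 60 → total 179.
Compare {P-α, P-β, P-γ}: haulage cost 112 + fixed 74 = 186.
Compare {P-α, P-β, P-δ, P-ε}: haulage cost 117 + fixed 74 = 191.
Compare {P-α, P-β, P-γ, P-ε}: haulage cost 110 + fixed 88 = 198.
All other subsets cost ≥ 186. Minimum total cost: 179.

179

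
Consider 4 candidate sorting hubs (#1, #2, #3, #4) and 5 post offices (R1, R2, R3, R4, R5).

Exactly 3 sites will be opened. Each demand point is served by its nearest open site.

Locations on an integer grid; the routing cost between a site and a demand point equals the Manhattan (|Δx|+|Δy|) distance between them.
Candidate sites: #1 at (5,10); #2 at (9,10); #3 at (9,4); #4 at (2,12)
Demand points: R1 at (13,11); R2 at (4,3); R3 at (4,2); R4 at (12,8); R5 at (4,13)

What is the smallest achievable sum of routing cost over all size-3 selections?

Open {#2, #3, #4}.
  R1→#2 5, R2→#3 6, R3→#3 7, R4→#2 5, R5→#4 3  ⇒ total 26.
Compare {#1, #2, #3}: total 27.
Compare {#1, #2, #4}: total 30.
No size-3 selection does better; minimum is 26.

26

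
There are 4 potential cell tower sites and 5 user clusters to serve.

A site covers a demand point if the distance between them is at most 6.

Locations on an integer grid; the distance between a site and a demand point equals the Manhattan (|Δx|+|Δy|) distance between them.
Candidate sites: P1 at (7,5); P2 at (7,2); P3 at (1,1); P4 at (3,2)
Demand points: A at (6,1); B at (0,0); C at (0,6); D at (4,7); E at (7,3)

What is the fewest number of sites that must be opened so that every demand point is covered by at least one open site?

Coverage sets (demand points within 6 of each site):
  P1: {A, D, E}
  P2: {A, E}
  P3: {A, B, C}
  P4: {A, B, D, E}
No single site covers all 5 demand points.
But {P1, P3} covers everything, so the minimum is 2.

2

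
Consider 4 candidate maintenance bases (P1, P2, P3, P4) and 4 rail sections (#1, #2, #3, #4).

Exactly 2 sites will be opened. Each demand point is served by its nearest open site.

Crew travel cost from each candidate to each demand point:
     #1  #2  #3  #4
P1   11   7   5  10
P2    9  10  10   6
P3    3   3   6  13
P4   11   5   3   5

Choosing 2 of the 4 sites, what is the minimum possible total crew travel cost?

14

Open {P3, P4}.
  #1→P3 3, #2→P3 3, #3→P4 3, #4→P4 5  ⇒ total 14.
Compare {P2, P3}: total 18.
Compare {P1, P3}: total 21.
No size-2 selection does better; minimum is 14.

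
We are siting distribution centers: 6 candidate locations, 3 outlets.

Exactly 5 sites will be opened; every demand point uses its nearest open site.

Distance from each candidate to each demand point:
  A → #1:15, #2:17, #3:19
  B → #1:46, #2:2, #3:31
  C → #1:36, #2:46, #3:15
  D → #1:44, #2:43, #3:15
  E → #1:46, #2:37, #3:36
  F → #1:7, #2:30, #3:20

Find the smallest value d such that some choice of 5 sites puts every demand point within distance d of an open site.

15

Open {A, B, C, D, E}.
  Farthest demand point is #1 at distance 15 (to A); all others are ≤ 15.
With {A, B, C, D, F} the worst case is 15.
With {A, B, C, E, F} the worst case is 15.
No size-5 selection achieves below 15.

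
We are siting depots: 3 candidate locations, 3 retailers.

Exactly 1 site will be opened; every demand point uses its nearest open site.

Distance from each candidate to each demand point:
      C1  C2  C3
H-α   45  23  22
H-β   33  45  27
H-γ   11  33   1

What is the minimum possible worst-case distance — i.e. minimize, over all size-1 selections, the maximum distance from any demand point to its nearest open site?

33

Open {H-γ}.
  Farthest demand point is C2 at distance 33 (to H-γ); all others are ≤ 33.
With {H-α} the worst case is 45.
With {H-β} the worst case is 45.
No size-1 selection achieves below 33.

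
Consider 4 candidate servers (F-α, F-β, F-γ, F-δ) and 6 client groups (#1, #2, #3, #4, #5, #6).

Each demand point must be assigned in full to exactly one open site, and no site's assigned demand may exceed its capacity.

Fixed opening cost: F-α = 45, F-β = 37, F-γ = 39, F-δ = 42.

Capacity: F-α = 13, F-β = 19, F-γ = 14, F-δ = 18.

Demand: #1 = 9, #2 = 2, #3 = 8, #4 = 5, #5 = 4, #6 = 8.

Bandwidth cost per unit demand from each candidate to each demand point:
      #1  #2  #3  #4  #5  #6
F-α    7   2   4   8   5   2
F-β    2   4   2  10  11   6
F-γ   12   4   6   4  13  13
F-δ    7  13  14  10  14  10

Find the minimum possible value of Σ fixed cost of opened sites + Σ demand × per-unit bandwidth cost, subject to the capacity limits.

219

Open {F-α, F-β, F-γ}; cheapest assignment that respects the capacities:
  F-α (cap 13, load 12): #5, #6 — cost 4×5 + 8×2 = 36
  F-β (cap 19, load 19): #1, #2, #3 — cost 9×2 + 2×4 + 8×2 = 42
  F-γ (cap 14, load 5): #4 — cost 5×4 = 20
  Shipping 98, fixed 121 → total 219.
  Any other capacity-feasible assignment to {F-α, F-β, F-γ} ships for at least 98.
Compare {F-α, F-β, F-δ}: its best feasible assignment gives total 252.
Compare {F-α, F-β, F-γ, F-δ}: its best feasible assignment gives total 261.
Every other set of open sites that can feasibly serve all demand totals ≥ 252 even under its best assignment. Minimum: 219.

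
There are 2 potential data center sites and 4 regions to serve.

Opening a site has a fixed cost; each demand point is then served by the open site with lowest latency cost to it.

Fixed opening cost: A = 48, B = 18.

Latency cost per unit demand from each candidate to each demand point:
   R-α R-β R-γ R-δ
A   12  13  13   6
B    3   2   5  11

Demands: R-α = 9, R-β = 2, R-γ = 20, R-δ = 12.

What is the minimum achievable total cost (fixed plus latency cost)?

269

Open {A, B}: assign each demand point to its cheapest open site.
  R-α→B 9×3=27, R-β→B 2×2=4, R-γ→B 20×5=100, R-δ→A 12×6=72
  latency cost 203, fixed 66 → total 269.
Compare {B}: latency cost 263 + fixed 18 = 281.
Compare {A}: latency cost 466 + fixed 48 = 514.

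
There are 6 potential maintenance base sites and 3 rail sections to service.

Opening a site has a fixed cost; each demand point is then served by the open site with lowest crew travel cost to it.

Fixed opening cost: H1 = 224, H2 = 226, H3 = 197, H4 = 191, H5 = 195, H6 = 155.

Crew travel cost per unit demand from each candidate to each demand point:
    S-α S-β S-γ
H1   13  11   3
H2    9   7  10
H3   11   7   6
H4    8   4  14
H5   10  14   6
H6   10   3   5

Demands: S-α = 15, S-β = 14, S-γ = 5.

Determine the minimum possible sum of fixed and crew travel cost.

Open {H6}: assign each demand point to its cheapest open site.
  S-α→H6 15×10=150, S-β→H6 14×3=42, S-γ→H6 5×5=25
  crew travel cost 217, fixed 155 → total 372.
Compare {H4}: crew travel cost 246 + fixed 191 = 437.
Compare {H3}: crew travel cost 293 + fixed 197 = 490.
Compare {H2}: crew travel cost 283 + fixed 226 = 509.
All other subsets cost ≥ 437. Minimum total cost: 372.

372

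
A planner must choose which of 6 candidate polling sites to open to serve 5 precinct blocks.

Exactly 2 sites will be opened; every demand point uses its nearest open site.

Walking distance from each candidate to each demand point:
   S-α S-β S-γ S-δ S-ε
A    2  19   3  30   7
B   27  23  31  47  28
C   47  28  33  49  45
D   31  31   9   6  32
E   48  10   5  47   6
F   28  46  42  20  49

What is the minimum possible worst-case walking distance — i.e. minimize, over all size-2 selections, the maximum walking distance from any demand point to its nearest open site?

Open {A, D}.
  Farthest demand point is S-β at walking distance 19 (to A); all others are ≤ 19.
With {A, F} the worst case is 20.
With {B, D} the worst case is 28.
No size-2 selection achieves below 19.

19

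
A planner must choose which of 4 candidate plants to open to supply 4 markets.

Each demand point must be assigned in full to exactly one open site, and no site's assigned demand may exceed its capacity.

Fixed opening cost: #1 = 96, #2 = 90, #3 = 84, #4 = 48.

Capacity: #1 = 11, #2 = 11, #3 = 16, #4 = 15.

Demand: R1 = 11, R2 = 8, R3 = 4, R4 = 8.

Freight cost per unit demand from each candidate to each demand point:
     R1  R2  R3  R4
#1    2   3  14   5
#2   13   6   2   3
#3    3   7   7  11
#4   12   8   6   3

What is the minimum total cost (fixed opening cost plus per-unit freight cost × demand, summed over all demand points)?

333

Open {#1, #3, #4}; cheapest assignment that respects the capacities:
  #1 (cap 11, load 8): R2 — cost 8×3 = 24
  #3 (cap 16, load 11): R1 — cost 11×3 = 33
  #4 (cap 15, load 12): R3, R4 — cost 4×6 + 8×3 = 48
  Shipping 105, fixed 228 → total 333.
  Any other capacity-feasible assignment to {#1, #3, #4} ships for at least 105.
Compare {#2, #3, #4}: its best feasible assignment gives total 351.
Compare {#1, #2, #4}: its best feasible assignment gives total 352.
Every other set of open sites that can feasibly serve all demand totals ≥ 351 even under its best assignment. Minimum: 333.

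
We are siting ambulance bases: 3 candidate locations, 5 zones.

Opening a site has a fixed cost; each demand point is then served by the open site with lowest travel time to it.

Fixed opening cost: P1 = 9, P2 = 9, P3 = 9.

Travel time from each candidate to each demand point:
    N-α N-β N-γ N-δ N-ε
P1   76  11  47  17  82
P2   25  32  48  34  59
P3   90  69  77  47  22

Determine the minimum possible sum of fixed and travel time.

Open {P1, P2, P3}: assign each demand point to its cheapest open site.
  N-α→P2 25, N-β→P1 11, N-γ→P1 47, N-δ→P1 17, N-ε→P3 22
  travel time 122, fixed 27 → total 149.
Compare {P1, P2}: travel time 159 + fixed 18 = 177.
Compare {P2, P3}: travel time 161 + fixed 18 = 179.
Compare {P1, P3}: travel time 173 + fixed 18 = 191.
All other subsets cost ≥ 177. Minimum total cost: 149.

149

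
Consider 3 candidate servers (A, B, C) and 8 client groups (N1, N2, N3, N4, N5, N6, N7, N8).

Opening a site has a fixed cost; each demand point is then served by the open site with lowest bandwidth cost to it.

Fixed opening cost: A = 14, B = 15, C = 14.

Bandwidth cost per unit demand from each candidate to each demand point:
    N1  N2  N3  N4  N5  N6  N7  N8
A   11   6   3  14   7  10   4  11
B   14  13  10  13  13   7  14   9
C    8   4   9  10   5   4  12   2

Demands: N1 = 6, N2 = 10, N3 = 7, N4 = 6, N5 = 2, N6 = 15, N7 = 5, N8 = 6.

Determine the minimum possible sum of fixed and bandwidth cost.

299

Open {A, C}: assign each demand point to its cheapest open site.
  N1→C 6×8=48, N2→C 10×4=40, N3→A 7×3=21, N4→C 6×10=60, N5→C 2×5=10, N6→C 15×4=60, N7→A 5×4=20, N8→C 6×2=12
  bandwidth cost 271, fixed 28 → total 299.
Compare {A, B, C}: bandwidth cost 271 + fixed 43 = 314.
Compare {C}: bandwidth cost 353 + fixed 14 = 367.
Compare {B, C}: bandwidth cost 353 + fixed 29 = 382.
All other subsets cost ≥ 314. Minimum total cost: 299.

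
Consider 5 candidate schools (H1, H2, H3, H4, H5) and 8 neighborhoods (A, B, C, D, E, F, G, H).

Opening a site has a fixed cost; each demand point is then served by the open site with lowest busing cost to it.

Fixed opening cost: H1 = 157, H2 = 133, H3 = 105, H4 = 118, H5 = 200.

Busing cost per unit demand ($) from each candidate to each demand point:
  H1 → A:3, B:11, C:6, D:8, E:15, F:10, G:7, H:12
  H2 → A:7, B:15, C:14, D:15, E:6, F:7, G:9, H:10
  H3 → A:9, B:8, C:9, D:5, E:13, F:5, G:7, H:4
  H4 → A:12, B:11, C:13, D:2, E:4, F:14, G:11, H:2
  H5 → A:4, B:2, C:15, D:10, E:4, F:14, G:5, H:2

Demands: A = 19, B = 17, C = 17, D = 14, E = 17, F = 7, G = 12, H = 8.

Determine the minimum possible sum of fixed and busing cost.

817

Open {H3, H5}: assign each demand point to its cheapest open site.
  A→H5 19×4=76, B→H5 17×2=34, C→H3 17×9=153, D→H3 14×5=70, E→H5 17×4=68, F→H3 7×5=35, G→H5 12×5=60, H→H5 8×2=16
  busing cost 512, fixed 305 → total 817.
Compare {H1, H5}: busing cost 519 + fixed 357 = 876.
Compare {H1, H4}: busing cost 612 + fixed 275 = 887.
Compare {H3, H4, H5}: busing cost 470 + fixed 423 = 893.
All other subsets cost ≥ 876. Minimum total cost: 817.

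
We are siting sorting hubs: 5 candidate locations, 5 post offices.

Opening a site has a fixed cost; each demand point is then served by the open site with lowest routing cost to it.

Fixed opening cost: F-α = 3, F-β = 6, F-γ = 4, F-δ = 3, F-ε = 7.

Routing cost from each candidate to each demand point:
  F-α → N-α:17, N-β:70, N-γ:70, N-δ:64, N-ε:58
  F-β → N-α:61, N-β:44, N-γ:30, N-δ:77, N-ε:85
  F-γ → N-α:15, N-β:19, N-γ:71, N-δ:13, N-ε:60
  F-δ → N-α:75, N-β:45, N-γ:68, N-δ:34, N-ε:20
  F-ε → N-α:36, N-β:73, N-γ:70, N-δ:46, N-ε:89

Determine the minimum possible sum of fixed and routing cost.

110

Open {F-β, F-γ, F-δ}: assign each demand point to its cheapest open site.
  N-α→F-γ 15, N-β→F-γ 19, N-γ→F-β 30, N-δ→F-γ 13, N-ε→F-δ 20
  routing cost 97, fixed 13 → total 110.
Compare {F-α, F-β, F-γ, F-δ}: routing cost 97 + fixed 16 = 113.
Compare {F-β, F-γ, F-δ, F-ε}: routing cost 97 + fixed 20 = 117.
Compare {F-α, F-β, F-γ, F-δ, F-ε}: routing cost 97 + fixed 23 = 120.
All other subsets cost ≥ 113. Minimum total cost: 110.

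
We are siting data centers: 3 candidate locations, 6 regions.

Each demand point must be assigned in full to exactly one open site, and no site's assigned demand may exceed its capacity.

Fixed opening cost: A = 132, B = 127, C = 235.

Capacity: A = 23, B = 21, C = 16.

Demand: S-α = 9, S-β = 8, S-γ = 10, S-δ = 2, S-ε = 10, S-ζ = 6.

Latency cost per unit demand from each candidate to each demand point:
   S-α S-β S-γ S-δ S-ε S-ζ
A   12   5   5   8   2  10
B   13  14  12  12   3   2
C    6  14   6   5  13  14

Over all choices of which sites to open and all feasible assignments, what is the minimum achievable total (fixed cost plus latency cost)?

Open {A, B, C}; cheapest assignment that respects the capacities:
  A (cap 23, load 18): S-β, S-γ — cost 8×5 + 10×5 = 90
  B (cap 21, load 16): S-ε, S-ζ — cost 10×3 + 6×2 = 42
  C (cap 16, load 11): S-α, S-δ — cost 9×6 + 2×5 = 64
  Shipping 196, fixed 494 → total 690.
  Any other capacity-feasible assignment to {A, B, C} ships for at least 196.
Total demand is 45 and no other set of sites has combined capacity ≥ 45, so {A, B, C} is the only feasible choice of open sites. Minimum: 690.

690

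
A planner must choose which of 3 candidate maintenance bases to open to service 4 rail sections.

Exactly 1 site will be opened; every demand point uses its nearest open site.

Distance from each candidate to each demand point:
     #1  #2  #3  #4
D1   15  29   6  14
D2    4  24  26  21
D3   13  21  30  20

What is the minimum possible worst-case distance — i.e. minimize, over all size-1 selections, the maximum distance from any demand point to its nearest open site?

26

Open {D2}.
  Farthest demand point is #3 at distance 26 (to D2); all others are ≤ 26.
With {D1} the worst case is 29.
With {D3} the worst case is 30.
No size-1 selection achieves below 26.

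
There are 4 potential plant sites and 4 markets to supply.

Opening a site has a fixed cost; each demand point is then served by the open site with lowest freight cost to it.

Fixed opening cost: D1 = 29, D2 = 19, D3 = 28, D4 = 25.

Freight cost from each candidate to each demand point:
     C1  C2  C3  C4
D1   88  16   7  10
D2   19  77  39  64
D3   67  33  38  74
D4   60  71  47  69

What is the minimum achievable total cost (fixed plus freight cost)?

Open {D1, D2}: assign each demand point to its cheapest open site.
  C1→D2 19, C2→D1 16, C3→D1 7, C4→D1 10
  freight cost 52, fixed 48 → total 100.
Compare {D1, D2, D4}: freight cost 52 + fixed 73 = 125.
Compare {D1, D2, D3}: freight cost 52 + fixed 76 = 128.
Compare {D1, D4}: freight cost 93 + fixed 54 = 147.
All other subsets cost ≥ 125. Minimum total cost: 100.

100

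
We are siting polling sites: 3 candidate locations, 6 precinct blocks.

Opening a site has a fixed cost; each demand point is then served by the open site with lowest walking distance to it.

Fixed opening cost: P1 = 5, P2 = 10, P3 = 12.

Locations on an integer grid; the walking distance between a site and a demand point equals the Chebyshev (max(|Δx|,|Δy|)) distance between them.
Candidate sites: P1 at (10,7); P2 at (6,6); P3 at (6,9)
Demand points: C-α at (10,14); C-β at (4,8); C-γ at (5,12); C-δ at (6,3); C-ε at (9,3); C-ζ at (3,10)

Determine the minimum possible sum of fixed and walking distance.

Open {P2}: assign each demand point to its cheapest open site.
  C-α→P2 8, C-β→P2 2, C-γ→P2 6, C-δ→P2 3, C-ε→P2 3, C-ζ→P2 4
  walking distance 26, fixed 10 → total 36.
Compare {P3}: walking distance 25 + fixed 12 = 37.
Compare {P1}: walking distance 33 + fixed 5 = 38.
Compare {P1, P3}: walking distance 21 + fixed 17 = 38.
All other subsets cost ≥ 37. Minimum total cost: 36.

36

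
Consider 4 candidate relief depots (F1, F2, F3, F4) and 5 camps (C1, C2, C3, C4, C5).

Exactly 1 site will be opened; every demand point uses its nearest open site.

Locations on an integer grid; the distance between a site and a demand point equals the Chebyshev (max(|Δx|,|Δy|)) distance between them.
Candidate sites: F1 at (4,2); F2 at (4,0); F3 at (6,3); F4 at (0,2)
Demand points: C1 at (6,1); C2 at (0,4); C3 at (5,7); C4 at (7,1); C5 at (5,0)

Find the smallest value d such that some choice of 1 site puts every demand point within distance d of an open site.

5

Open {F1}.
  Farthest demand point is C3 at distance 5 (to F1); all others are ≤ 5.
With {F3} the worst case is 6.
With {F2} the worst case is 7.
No size-1 selection achieves below 5.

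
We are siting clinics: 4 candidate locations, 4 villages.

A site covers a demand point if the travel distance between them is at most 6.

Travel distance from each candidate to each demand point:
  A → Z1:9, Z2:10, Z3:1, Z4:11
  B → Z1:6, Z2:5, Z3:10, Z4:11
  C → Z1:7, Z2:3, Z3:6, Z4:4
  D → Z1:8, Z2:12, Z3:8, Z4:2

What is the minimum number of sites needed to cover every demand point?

Coverage sets (demand points within 6 of each site):
  A: {Z3}
  B: {Z1, Z2}
  C: {Z2, Z3, Z4}
  D: {Z4}
No single site covers all 4 demand points.
But {B, C} covers everything, so the minimum is 2.

2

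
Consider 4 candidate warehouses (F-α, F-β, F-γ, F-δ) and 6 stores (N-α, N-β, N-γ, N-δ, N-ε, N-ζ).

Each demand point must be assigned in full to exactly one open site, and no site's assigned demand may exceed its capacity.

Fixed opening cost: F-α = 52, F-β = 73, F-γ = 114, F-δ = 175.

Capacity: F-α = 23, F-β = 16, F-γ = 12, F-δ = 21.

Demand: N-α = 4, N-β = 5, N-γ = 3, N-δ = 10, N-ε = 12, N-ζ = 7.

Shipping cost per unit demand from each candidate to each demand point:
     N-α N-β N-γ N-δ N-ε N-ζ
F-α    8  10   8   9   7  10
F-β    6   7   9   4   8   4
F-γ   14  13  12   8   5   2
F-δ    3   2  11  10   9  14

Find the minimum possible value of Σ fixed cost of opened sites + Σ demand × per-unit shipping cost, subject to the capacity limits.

Open {F-α, F-β, F-γ}; cheapest assignment that respects the capacities:
  F-α (cap 23, load 19): N-α, N-γ, N-ε — cost 4×8 + 3×8 + 12×7 = 140
  F-β (cap 16, load 15): N-β, N-δ — cost 5×7 + 10×4 = 75
  F-γ (cap 12, load 7): N-ζ — cost 7×2 = 14
  Shipping 229, fixed 239 → total 468.
  Any other capacity-feasible assignment to {F-α, F-β, F-γ} ships for at least 229.
Compare {F-α, F-δ}: its best feasible assignment gives total 527.
Compare {F-α, F-β, F-δ}: its best feasible assignment gives total 540.
Every other set of open sites that can feasibly serve all demand totals ≥ 527 even under its best assignment. Minimum: 468.

468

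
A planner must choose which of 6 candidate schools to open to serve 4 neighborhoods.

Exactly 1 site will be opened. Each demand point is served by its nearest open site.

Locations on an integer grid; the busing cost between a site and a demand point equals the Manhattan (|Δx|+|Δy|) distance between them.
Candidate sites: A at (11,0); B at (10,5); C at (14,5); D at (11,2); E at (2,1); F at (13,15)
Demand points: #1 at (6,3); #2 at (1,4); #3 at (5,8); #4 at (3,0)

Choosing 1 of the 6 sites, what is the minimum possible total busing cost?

Open {E}.
  #1→E 6, #2→E 4, #3→E 10, #4→E 2  ⇒ total 22.
Compare {B}: total 36.
Compare {D}: total 40.
No size-1 selection does better; minimum is 22.

22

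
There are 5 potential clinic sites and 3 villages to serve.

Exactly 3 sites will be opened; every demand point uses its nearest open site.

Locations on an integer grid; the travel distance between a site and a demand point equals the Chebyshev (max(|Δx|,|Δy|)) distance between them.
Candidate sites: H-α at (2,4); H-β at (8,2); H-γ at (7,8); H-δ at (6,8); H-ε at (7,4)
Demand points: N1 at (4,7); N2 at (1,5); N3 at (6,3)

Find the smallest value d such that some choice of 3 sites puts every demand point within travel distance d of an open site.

Open {H-α, H-β, H-δ}.
  Farthest demand point is N1 at travel distance 2 (to H-δ); all others are ≤ 2.
With {H-α, H-δ, H-ε} the worst case is 2.
With {H-α, H-β, H-γ} the worst case is 3.
No size-3 selection achieves below 2.

2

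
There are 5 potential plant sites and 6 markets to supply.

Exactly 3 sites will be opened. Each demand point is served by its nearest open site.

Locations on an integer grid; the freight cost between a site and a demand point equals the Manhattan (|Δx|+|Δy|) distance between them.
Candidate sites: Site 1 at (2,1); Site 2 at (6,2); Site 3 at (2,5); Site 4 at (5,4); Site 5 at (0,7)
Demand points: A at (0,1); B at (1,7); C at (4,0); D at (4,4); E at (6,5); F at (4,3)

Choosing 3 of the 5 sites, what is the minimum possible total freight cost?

Open {Site 1, Site 4, Site 5}.
  A→Site 1 2, B→Site 5 1, C→Site 1 3, D→Site 4 1, E→Site 4 2, F→Site 4 2  ⇒ total 11.
Compare {Site 1, Site 3, Site 4}: total 13.
Compare {Site 1, Site 2, Site 5}: total 16.
No size-3 selection does better; minimum is 11.

11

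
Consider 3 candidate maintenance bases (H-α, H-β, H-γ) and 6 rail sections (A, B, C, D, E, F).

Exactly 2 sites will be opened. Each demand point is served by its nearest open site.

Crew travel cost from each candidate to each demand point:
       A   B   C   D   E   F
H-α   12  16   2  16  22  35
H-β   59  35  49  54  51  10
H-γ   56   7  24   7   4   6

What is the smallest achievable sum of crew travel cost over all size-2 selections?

Open {H-α, H-γ}.
  A→H-α 12, B→H-γ 7, C→H-α 2, D→H-γ 7, E→H-γ 4, F→H-γ 6  ⇒ total 38.
Compare {H-α, H-β}: total 78.
Compare {H-β, H-γ}: total 104.

38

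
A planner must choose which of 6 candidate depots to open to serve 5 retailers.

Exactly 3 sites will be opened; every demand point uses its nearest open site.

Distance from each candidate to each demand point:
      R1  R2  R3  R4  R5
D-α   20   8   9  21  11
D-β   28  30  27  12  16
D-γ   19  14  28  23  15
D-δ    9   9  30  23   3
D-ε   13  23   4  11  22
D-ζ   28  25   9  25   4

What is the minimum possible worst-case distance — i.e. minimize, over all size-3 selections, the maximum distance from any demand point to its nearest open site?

11

Open {D-α, D-δ, D-ε}.
  Farthest demand point is R4 at distance 11 (to D-ε); all others are ≤ 11.
With {D-β, D-δ, D-ε} the worst case is 11.
With {D-γ, D-δ, D-ε} the worst case is 11.
No size-3 selection achieves below 11.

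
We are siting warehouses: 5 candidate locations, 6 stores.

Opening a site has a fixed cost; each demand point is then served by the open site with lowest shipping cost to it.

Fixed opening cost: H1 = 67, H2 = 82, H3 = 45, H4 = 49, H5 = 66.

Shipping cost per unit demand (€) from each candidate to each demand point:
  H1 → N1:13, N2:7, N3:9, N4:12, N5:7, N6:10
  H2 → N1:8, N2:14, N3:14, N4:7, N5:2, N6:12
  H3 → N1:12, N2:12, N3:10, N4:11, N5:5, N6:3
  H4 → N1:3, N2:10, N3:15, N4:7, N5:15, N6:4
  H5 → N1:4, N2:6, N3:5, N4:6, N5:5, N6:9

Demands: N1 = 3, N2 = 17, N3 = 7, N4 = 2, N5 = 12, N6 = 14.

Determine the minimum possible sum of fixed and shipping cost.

374

Open {H3, H5}: assign each demand point to its cheapest open site.
  N1→H5 3×4=12, N2→H5 17×6=102, N3→H5 7×5=35, N4→H5 2×6=12, N5→H3 12×5=60, N6→H3 14×3=42
  shipping cost 263, fixed 111 → total 374.
Compare {H4, H5}: shipping cost 274 + fixed 115 = 389.
Compare {H5}: shipping cost 347 + fixed 66 = 413.
Compare {H2, H3, H5}: shipping cost 227 + fixed 193 = 420.
All other subsets cost ≥ 389. Minimum total cost: 374.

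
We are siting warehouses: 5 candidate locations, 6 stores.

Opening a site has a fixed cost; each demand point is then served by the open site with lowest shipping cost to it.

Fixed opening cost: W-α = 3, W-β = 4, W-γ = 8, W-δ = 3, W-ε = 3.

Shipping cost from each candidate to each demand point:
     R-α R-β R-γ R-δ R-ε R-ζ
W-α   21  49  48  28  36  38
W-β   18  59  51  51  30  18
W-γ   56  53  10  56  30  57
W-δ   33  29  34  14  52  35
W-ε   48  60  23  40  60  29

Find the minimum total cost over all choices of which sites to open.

Open {W-β, W-γ, W-δ}: assign each demand point to its cheapest open site.
  R-α→W-β 18, R-β→W-δ 29, R-γ→W-γ 10, R-δ→W-δ 14, R-ε→W-β 30, R-ζ→W-β 18
  shipping cost 119, fixed 15 → total 134.
Compare {W-α, W-β, W-γ, W-δ}: shipping cost 119 + fixed 18 = 137.
Compare {W-β, W-γ, W-δ, W-ε}: shipping cost 119 + fixed 18 = 137.
Compare {W-α, W-β, W-γ, W-δ, W-ε}: shipping cost 119 + fixed 21 = 140.
All other subsets cost ≥ 137. Minimum total cost: 134.

134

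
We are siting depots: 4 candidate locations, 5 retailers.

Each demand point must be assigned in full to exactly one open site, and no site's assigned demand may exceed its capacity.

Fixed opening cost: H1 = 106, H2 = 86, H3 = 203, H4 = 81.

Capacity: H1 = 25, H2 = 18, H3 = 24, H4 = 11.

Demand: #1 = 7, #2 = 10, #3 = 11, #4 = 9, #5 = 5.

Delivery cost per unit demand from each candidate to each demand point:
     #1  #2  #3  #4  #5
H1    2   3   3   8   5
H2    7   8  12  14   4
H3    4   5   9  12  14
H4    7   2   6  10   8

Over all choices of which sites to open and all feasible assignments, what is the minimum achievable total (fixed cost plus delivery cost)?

Open {H1, H2}; cheapest assignment that respects the capacities:
  H1 (cap 25, load 25): #3, #4, #5 — cost 11×3 + 9×8 + 5×5 = 130
  H2 (cap 18, load 17): #1, #2 — cost 7×7 + 10×8 = 129
  Shipping 259, fixed 192 → total 451.
  Any other capacity-feasible assignment to {H1, H2} ships for at least 259.
Compare {H1, H2, H4}: its best feasible assignment gives total 467.
Compare {H1, H3}: its best feasible assignment gives total 517.
Every other set of open sites that can feasibly serve all demand totals ≥ 467 even under its best assignment. Minimum: 451.

451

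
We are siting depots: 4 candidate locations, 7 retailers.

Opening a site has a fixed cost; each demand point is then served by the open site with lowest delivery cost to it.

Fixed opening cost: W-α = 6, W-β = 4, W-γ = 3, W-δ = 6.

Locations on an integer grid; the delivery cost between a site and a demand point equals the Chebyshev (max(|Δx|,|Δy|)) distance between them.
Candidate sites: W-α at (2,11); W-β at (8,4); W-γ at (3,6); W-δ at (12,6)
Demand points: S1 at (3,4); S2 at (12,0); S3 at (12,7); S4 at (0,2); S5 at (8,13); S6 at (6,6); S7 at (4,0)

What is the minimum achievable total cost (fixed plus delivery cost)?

Open {W-β, W-γ}: assign each demand point to its cheapest open site.
  S1→W-γ 2, S2→W-β 4, S3→W-β 4, S4→W-γ 4, S5→W-γ 7, S6→W-β 2, S7→W-β 4
  delivery cost 27, fixed 7 → total 34.
Compare {W-β, W-γ, W-δ}: delivery cost 24 + fixed 13 = 37.
Compare {W-γ, W-δ}: delivery cost 29 + fixed 9 = 38.
Compare {W-α, W-β, W-γ}: delivery cost 26 + fixed 13 = 39.
All other subsets cost ≥ 37. Minimum total cost: 34.

34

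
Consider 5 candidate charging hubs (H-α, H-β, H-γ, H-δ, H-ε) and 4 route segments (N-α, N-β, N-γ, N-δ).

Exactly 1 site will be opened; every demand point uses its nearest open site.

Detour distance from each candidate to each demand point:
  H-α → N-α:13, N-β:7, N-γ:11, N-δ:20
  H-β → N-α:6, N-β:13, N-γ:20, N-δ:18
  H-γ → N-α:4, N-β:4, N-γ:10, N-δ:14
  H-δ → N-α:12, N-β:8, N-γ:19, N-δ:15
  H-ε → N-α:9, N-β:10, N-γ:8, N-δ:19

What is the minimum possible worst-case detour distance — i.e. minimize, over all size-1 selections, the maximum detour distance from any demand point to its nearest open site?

Open {H-γ}.
  Farthest demand point is N-δ at detour distance 14 (to H-γ); all others are ≤ 14.
With {H-δ} the worst case is 19.
With {H-ε} the worst case is 19.
No size-1 selection achieves below 14.

14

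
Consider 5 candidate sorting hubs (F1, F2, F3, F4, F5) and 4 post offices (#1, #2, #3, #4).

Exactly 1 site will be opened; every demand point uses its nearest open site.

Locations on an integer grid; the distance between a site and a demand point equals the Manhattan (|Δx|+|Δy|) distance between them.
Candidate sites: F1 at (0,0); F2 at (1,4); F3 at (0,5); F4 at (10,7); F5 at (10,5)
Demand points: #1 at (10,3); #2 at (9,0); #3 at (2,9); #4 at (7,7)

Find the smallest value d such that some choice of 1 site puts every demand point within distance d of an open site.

10

Open {F4}.
  Farthest demand point is #3 at distance 10 (to F4); all others are ≤ 10.
With {F2} the worst case is 12.
With {F5} the worst case is 12.
No size-1 selection achieves below 10.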